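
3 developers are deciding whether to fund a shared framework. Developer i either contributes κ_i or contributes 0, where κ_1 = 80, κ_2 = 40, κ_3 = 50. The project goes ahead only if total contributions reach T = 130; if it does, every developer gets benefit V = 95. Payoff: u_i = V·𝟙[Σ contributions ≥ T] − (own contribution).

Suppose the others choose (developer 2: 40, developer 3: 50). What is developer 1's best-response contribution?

Others' total = 90. Contributing 80 brings total to 170 ≥ 130: gain V − κ_1 = 15.
Best response: 80.

80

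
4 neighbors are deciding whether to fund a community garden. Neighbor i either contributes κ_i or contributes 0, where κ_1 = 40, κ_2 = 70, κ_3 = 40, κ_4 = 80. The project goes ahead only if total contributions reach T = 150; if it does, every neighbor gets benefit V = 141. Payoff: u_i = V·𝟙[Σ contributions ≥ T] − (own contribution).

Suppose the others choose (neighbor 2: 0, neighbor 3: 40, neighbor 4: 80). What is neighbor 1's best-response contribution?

40

Others' total = 120. Contributing 40 brings total to 160 ≥ 150: gain V − κ_1 = 101.
Best response: 40.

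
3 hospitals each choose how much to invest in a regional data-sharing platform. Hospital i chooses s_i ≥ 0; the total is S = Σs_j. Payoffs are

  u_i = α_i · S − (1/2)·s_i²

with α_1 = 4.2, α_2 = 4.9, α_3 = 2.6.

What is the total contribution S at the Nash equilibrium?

11.7

Hospital i's FOC: ∂u_i/∂s_i = α_i − s_i = 0, so s_i* = α_i.
NE contributions = (4.2, 4.9, 2.6); S = 11.7.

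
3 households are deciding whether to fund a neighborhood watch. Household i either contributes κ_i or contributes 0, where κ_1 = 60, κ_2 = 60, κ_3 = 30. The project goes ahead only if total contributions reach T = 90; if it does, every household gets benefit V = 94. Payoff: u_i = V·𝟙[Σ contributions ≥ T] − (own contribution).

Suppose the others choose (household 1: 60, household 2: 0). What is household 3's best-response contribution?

30

Others' total = 60. Contributing 30 brings total to 90 ≥ 90: gain V − κ_3 = 64.
Best response: 30.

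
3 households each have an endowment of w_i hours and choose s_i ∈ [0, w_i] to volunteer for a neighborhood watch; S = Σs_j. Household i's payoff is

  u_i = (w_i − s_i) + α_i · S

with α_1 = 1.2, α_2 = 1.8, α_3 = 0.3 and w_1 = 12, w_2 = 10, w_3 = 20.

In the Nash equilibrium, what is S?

22

∂u_i/∂s_i = α_i − 1, so household i contributes w_i if α_i > 1, else 0.
α_i > 1 for i ∈ {1, 2}; NE contributions (12, 10, 0), S = 22.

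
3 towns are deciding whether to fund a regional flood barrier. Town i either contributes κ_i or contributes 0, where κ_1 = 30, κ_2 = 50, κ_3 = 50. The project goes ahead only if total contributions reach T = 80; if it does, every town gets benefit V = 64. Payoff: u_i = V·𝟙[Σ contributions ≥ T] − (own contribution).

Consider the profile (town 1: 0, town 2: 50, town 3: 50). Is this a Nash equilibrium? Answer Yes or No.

Yes

Total = 100 ≥ 80: provided.
Town 1 (pledges 0, payoff 64): pledging 30 → total 130, payoff 34. No gain.
Town 2 (pledges 50, payoff 14): dropping to 0 → total 50, payoff 0. No gain.
Town 3 (pledges 50, payoff 14): dropping to 0 → total 50, payoff 0. No gain.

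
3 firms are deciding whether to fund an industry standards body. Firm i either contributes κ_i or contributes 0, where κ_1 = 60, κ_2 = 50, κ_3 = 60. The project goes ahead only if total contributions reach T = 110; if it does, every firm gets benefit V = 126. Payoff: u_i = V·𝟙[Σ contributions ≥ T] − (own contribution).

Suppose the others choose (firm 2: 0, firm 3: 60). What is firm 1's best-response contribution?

60

Others' total = 60. Contributing 60 brings total to 120 ≥ 110: gain V − κ_1 = 66.
Best response: 60.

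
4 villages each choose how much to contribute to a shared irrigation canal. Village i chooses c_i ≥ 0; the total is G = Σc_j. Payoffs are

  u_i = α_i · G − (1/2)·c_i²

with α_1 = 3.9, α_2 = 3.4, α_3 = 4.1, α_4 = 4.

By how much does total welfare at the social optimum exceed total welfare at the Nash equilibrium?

Village i's FOC: ∂u_i/∂c_i = α_i − c_i = 0, so c_i* = α_i.
NE contributions = (3.9, 3.4, 4.1, 4); G = 15.4.
W^NE = (Σα)·G − ½Σα_i² = 15.4² − ½·59.58 = 207.37.
Planner sets c_i = Σα_j = 15.4 for every i, so G^SO = 4·15.4 = 61.6.
W^SO = (Σα)·G^SO − ½·4·(Σα)² = (4/2)·15.4² = 474.32.
Deadweight loss = W^SO − W^NE = 266.95.

266.95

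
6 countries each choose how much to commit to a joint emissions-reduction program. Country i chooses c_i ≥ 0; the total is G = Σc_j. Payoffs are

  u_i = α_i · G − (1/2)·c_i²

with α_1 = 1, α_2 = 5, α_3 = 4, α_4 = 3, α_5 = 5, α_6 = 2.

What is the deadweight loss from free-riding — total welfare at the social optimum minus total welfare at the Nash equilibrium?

Country i's FOC: ∂u_i/∂c_i = α_i − c_i = 0, so c_i* = α_i.
NE contributions = (1, 5, 4, 3, 5, 2); G = 20.
W^NE = (Σα)·G − ½Σα_i² = 20² − ½·80 = 360.
Planner sets c_i = Σα_j = 20 for every i, so G^SO = 6·20 = 120.
W^SO = (Σα)·G^SO − ½·6·(Σα)² = (6/2)·20² = 1200.
Deadweight loss = W^SO − W^NE = 840.

840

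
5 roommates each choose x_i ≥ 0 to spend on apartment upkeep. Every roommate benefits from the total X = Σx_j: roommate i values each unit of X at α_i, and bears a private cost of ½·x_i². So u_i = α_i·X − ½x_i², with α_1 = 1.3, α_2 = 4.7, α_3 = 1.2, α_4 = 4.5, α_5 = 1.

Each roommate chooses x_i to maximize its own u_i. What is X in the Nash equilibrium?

Roommate i's FOC: ∂u_i/∂x_i = α_i − x_i = 0, so x_i* = α_i.
NE contributions = (1.3, 4.7, 1.2, 4.5, 1); X = 12.7.

12.7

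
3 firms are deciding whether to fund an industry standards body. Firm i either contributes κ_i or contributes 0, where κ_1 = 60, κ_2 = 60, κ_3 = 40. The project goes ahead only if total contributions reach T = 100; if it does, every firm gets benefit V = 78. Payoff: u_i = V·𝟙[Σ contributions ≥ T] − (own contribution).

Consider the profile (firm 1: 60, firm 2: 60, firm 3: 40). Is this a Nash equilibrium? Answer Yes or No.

No

Total = 160 ≥ 100: provided.
Firm 1 (pledges 60, payoff 18): dropping to 0 → total 100, payoff 78. Profitable deviation.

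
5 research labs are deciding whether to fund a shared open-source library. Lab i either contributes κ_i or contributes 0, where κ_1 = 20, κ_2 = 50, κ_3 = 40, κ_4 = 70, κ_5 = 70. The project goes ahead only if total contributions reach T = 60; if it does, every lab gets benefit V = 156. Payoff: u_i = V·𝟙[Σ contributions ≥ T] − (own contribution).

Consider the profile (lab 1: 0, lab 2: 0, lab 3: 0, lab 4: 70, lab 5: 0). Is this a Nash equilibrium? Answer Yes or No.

Total = 70 ≥ 60: provided.
Lab 1 (pledges 0, payoff 156): pledging 20 → total 90, payoff 136. No gain.
Lab 2 (pledges 0, payoff 156): pledging 50 → total 120, payoff 106. No gain.
Lab 3 (pledges 0, payoff 156): pledging 40 → total 110, payoff 116. No gain.
Lab 4 (pledges 70, payoff 86): dropping to 0 → total 0, payoff 0. No gain.
Lab 5 (pledges 0, payoff 156): pledging 70 → total 140, payoff 86. No gain.

Yes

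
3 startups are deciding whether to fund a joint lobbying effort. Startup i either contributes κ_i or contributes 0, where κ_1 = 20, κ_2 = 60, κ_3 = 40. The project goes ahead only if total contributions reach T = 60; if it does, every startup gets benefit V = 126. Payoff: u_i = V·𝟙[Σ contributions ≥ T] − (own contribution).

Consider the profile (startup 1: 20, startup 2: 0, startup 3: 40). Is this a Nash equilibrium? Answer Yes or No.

Yes

Total = 60 ≥ 60: provided.
Startup 1 (pledges 20, payoff 106): dropping to 0 → total 40, payoff 0. No gain.
Startup 2 (pledges 0, payoff 126): pledging 60 → total 120, payoff 66. No gain.
Startup 3 (pledges 40, payoff 86): dropping to 0 → total 20, payoff 0. No gain.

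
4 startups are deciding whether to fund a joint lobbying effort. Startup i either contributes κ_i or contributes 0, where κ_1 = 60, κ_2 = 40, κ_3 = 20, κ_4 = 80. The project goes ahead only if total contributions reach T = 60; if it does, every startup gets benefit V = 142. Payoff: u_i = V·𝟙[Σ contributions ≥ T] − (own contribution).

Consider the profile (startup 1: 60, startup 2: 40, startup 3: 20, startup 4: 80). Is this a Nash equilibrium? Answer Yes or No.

No

Total = 200 ≥ 60: provided.
Startup 1 (pledges 60, payoff 82): dropping to 0 → total 140, payoff 142. Profitable deviation.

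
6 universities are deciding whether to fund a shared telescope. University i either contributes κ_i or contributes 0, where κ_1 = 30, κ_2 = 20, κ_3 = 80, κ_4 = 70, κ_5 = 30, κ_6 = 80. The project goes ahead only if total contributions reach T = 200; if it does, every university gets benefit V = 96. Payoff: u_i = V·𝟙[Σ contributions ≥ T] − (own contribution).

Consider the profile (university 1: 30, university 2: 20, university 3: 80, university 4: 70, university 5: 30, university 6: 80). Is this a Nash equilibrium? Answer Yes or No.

No

Total = 310 ≥ 200: provided.
University 1 (pledges 30, payoff 66): dropping to 0 → total 280, payoff 96. Profitable deviation.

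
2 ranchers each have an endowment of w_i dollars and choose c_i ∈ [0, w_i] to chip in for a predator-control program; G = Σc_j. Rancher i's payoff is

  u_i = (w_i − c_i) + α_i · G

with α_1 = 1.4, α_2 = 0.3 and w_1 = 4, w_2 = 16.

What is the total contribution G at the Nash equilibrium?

∂u_i/∂c_i = α_i − 1, so rancher i contributes w_i if α_i > 1, else 0.
α_i > 1 for i ∈ {1}; NE contributions (4, 0), G = 4.

4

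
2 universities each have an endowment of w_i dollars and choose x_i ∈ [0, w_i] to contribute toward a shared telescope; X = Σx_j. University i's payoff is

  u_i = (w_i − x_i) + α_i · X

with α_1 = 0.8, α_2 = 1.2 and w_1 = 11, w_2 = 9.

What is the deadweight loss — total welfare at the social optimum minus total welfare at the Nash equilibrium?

∂u_i/∂x_i = α_i − 1, so university i contributes w_i if α_i > 1, else 0.
α_i > 1 for i ∈ {2}; NE contributions (0, 9), X = 9.
W^NE = Σw_i − X^NE + (Σα_i)·X^NE = 20 + 1·9 = 29.
Planner: ∂(Σu_j)/∂x_i = Σα_j − 1 = 1 > 0, so everyone contributes w_i; X^SO = 20, W^SO = 20 + 1·20 = 40.
Deadweight loss = 11.

11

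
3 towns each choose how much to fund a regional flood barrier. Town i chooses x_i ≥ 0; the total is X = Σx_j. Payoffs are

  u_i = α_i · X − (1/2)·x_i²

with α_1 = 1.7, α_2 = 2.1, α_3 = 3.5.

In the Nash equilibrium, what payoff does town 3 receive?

Town i's FOC: ∂u_i/∂x_i = α_i − x_i = 0, so x_i* = α_i.
NE contributions = (1.7, 2.1, 3.5); X = 7.3.
u_3 = α_3·X − ½·(x_3)² = 3.5·7.3 − ½·3.5² = 19.425.

19.425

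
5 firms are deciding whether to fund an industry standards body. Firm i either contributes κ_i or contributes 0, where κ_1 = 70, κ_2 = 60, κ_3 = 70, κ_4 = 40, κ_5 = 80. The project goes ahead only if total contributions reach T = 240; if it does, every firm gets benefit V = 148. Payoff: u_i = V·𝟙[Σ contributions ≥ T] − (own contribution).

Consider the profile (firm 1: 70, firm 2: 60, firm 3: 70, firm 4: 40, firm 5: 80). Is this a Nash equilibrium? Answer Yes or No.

No

Total = 320 ≥ 240: provided.
Firm 1 (pledges 70, payoff 78): dropping to 0 → total 250, payoff 148. Profitable deviation.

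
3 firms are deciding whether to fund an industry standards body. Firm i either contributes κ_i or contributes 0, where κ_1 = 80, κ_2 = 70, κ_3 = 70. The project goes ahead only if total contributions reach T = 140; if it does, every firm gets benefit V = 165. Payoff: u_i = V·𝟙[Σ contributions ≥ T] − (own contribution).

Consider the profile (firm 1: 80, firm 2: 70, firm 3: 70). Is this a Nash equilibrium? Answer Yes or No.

No

Total = 220 ≥ 140: provided.
Firm 1 (pledges 80, payoff 85): dropping to 0 → total 140, payoff 165. Profitable deviation.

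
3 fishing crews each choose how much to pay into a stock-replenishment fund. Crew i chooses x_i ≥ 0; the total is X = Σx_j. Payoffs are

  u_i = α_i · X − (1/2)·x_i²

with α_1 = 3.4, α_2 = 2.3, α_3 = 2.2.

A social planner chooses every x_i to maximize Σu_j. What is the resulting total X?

23.7

Planner FOC: ∂(Σu_j)/∂x_i = (Σα_j) − x_i = 0, so x_i^SO = Σα_j = 7.9 for every i; X^SO = 23.7.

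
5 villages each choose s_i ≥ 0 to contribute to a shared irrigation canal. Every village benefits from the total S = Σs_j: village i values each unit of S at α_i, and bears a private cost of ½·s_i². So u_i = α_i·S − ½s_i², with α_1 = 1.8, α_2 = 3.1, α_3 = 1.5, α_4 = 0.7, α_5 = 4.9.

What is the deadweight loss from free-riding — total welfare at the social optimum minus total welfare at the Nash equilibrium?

Village i's FOC: ∂u_i/∂s_i = α_i − s_i = 0, so s_i* = α_i.
NE contributions = (1.8, 3.1, 1.5, 0.7, 4.9); S = 12.
W^NE = (Σα)·S − ½Σα_i² = 12² − ½·39.6 = 124.2.
Planner sets s_i = Σα_j = 12 for every i, so S^SO = 5·12 = 60.
W^SO = (Σα)·S^SO − ½·5·(Σα)² = (5/2)·12² = 360.
Deadweight loss = W^SO − W^NE = 235.8.

235.8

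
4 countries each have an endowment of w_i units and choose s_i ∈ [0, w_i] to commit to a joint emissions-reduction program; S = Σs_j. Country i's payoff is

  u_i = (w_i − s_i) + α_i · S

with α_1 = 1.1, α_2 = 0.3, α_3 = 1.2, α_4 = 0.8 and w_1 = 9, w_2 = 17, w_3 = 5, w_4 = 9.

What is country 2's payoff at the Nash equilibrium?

∂u_i/∂s_i = α_i − 1, so country i contributes w_i if α_i > 1, else 0.
α_i > 1 for i ∈ {1, 3}; NE contributions (9, 0, 5, 0), S = 14.
u_2 = (17 − 0) + 0.3·14 = 21.2.

21.2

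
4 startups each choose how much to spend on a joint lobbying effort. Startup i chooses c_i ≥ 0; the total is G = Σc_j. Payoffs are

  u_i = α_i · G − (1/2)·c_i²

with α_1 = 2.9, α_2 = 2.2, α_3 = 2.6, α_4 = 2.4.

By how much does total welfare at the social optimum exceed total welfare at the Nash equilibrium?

114.895

Startup i's FOC: ∂u_i/∂c_i = α_i − c_i = 0, so c_i* = α_i.
NE contributions = (2.9, 2.2, 2.6, 2.4); G = 10.1.
W^NE = (Σα)·G − ½Σα_i² = 10.1² − ½·25.77 = 89.125.
Planner sets c_i = Σα_j = 10.1 for every i, so G^SO = 4·10.1 = 40.4.
W^SO = (Σα)·G^SO − ½·4·(Σα)² = (4/2)·10.1² = 204.02.
Deadweight loss = W^SO − W^NE = 114.895.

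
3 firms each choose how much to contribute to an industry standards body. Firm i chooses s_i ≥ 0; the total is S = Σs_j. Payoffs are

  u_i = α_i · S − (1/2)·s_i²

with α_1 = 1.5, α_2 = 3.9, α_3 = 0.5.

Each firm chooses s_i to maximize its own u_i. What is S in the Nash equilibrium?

Firm i's FOC: ∂u_i/∂s_i = α_i − s_i = 0, so s_i* = α_i.
NE contributions = (1.5, 3.9, 0.5); S = 5.9.

5.9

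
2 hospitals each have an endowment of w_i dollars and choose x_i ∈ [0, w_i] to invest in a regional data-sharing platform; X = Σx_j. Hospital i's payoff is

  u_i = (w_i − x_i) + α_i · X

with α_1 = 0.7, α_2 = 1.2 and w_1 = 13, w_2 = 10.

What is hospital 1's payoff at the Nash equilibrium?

20

∂u_i/∂x_i = α_i − 1, so hospital i contributes w_i if α_i > 1, else 0.
α_i > 1 for i ∈ {2}; NE contributions (0, 10), X = 10.
u_1 = (13 − 0) + 0.7·10 = 20.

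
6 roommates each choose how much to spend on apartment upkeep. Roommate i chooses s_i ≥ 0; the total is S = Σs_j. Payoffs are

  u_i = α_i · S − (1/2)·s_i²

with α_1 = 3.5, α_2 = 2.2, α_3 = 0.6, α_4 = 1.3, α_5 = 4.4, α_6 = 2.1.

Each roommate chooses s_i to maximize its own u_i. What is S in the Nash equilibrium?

Roommate i's FOC: ∂u_i/∂s_i = α_i − s_i = 0, so s_i* = α_i.
NE contributions = (3.5, 2.2, 0.6, 1.3, 4.4, 2.1); S = 14.1.

14.1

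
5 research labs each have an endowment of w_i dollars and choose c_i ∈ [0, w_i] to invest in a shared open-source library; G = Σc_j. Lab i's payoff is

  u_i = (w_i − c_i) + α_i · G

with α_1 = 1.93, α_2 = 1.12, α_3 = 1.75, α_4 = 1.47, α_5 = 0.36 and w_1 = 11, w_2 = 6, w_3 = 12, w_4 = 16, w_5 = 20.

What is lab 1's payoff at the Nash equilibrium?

∂u_i/∂c_i = α_i − 1, so lab i contributes w_i if α_i > 1, else 0.
α_i > 1 for i ∈ {1, 2, 3, 4}; NE contributions (11, 6, 12, 16, 0), G = 45.
u_1 = (11 − 11) + 1.93·45 = 86.85.

86.85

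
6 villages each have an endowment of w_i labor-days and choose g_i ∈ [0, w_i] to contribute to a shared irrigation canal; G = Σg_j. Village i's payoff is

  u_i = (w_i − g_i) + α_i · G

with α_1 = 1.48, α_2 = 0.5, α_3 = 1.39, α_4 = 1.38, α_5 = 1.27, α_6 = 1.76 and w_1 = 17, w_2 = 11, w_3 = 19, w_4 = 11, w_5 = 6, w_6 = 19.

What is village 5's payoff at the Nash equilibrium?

91.44

∂u_i/∂g_i = α_i − 1, so village i contributes w_i if α_i > 1, else 0.
α_i > 1 for i ∈ {1, 3, 4, 5, 6}; NE contributions (17, 0, 19, 11, 6, 19), G = 72.
u_5 = (6 − 6) + 1.27·72 = 91.44.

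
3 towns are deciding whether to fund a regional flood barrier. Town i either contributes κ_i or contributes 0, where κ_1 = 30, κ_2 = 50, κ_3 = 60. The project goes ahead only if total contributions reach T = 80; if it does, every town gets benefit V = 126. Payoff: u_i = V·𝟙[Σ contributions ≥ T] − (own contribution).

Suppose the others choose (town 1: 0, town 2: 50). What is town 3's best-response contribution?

Others' total = 50. Contributing 60 brings total to 110 ≥ 80: gain V − κ_3 = 66.
Best response: 60.

60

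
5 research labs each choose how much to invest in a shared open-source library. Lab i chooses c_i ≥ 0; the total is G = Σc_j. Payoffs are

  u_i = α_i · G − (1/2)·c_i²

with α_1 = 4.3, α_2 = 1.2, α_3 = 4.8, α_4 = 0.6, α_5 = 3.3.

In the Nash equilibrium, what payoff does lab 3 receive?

Lab i's FOC: ∂u_i/∂c_i = α_i − c_i = 0, so c_i* = α_i.
NE contributions = (4.3, 1.2, 4.8, 0.6, 3.3); G = 14.2.
u_3 = α_3·G − ½·(c_3)² = 4.8·14.2 − ½·4.8² = 56.64.

56.64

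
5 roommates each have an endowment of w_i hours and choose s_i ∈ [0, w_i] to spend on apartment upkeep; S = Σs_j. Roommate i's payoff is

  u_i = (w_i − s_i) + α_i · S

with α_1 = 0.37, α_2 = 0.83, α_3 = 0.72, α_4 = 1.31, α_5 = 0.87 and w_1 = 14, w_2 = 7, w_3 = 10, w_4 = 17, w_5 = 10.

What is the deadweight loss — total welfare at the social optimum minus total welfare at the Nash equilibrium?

127.1

∂u_i/∂s_i = α_i − 1, so roommate i contributes w_i if α_i > 1, else 0.
α_i > 1 for i ∈ {4}; NE contributions (0, 0, 0, 17, 0), S = 17.
W^NE = Σw_i − S^NE + (Σα_i)·S^NE = 58 + 3.1·17 = 110.7.
Planner: ∂(Σu_j)/∂s_i = Σα_j − 1 = 3.1 > 0, so everyone contributes w_i; S^SO = 58, W^SO = 58 + 3.1·58 = 237.8.
Deadweight loss = 127.1.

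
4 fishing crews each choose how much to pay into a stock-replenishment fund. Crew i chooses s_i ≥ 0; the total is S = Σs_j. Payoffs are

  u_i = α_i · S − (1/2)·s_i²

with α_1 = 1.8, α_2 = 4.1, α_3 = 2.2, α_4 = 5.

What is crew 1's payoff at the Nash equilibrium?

Crew i's FOC: ∂u_i/∂s_i = α_i − s_i = 0, so s_i* = α_i.
NE contributions = (1.8, 4.1, 2.2, 5); S = 13.1.
u_1 = α_1·S − ½·(s_1)² = 1.8·13.1 − ½·1.8² = 21.96.

21.96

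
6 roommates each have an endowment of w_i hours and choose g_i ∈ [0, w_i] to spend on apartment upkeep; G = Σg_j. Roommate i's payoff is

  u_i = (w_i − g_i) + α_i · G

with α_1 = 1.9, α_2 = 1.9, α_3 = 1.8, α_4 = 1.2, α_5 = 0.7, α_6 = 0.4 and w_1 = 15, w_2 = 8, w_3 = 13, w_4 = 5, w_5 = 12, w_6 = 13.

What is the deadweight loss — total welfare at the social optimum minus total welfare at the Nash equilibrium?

172.5

∂u_i/∂g_i = α_i − 1, so roommate i contributes w_i if α_i > 1, else 0.
α_i > 1 for i ∈ {1, 2, 3, 4}; NE contributions (15, 8, 13, 5, 0, 0), G = 41.
W^NE = Σw_i − G^NE + (Σα_i)·G^NE = 66 + 6.9·41 = 348.9.
Planner: ∂(Σu_j)/∂g_i = Σα_j − 1 = 6.9 > 0, so everyone contributes w_i; G^SO = 66, W^SO = 66 + 6.9·66 = 521.4.
Deadweight loss = 172.5.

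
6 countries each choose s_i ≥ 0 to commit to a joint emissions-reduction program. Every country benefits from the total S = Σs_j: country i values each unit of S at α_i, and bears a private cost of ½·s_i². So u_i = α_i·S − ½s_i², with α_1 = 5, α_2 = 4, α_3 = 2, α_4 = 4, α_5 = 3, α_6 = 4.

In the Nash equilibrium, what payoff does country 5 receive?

61.5

Country i's FOC: ∂u_i/∂s_i = α_i − s_i = 0, so s_i* = α_i.
NE contributions = (5, 4, 2, 4, 3, 4); S = 22.
u_5 = α_5·S − ½·(s_5)² = 3·22 − ½·3² = 61.5.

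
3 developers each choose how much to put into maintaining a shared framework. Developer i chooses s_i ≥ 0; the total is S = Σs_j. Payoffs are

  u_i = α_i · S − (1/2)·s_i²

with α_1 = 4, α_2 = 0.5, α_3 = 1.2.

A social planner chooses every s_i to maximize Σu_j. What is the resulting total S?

17.1

Planner FOC: ∂(Σu_j)/∂s_i = (Σα_j) − s_i = 0, so s_i^SO = Σα_j = 5.7 for every i; S^SO = 17.1.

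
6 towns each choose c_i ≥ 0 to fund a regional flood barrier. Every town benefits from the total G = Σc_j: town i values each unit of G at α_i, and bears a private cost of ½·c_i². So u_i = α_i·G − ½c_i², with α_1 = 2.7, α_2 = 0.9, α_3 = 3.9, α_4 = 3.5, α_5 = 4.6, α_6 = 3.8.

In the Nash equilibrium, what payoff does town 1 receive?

Town i's FOC: ∂u_i/∂c_i = α_i − c_i = 0, so c_i* = α_i.
NE contributions = (2.7, 0.9, 3.9, 3.5, 4.6, 3.8); G = 19.4.
u_1 = α_1·G − ½·(c_1)² = 2.7·19.4 − ½·2.7² = 48.735.

48.735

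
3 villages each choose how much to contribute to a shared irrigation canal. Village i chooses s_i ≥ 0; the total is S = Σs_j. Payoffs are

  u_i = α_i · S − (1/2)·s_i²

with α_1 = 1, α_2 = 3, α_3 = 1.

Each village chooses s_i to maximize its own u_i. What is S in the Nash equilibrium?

5

Village i's FOC: ∂u_i/∂s_i = α_i − s_i = 0, so s_i* = α_i.
NE contributions = (1, 3, 1); S = 5.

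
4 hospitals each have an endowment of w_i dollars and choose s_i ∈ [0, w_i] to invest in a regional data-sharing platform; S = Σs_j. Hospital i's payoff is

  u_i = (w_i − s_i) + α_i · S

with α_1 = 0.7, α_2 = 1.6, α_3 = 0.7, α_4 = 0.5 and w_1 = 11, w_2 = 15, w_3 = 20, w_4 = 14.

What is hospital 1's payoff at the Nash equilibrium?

21.5

∂u_i/∂s_i = α_i − 1, so hospital i contributes w_i if α_i > 1, else 0.
α_i > 1 for i ∈ {2}; NE contributions (0, 15, 0, 0), S = 15.
u_1 = (11 − 0) + 0.7·15 = 21.5.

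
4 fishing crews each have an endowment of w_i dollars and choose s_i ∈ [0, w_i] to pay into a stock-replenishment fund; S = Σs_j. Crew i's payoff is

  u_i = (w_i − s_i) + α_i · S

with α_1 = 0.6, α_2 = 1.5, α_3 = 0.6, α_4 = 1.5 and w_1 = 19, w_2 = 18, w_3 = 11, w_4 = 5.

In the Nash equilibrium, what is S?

∂u_i/∂s_i = α_i − 1, so crew i contributes w_i if α_i > 1, else 0.
α_i > 1 for i ∈ {2, 4}; NE contributions (0, 18, 0, 5), S = 23.

23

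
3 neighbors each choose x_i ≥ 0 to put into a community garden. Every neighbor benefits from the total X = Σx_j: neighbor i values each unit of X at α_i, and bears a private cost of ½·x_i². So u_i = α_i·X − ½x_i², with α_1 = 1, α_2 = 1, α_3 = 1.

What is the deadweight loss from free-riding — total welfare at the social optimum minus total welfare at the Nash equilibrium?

Neighbor i's FOC: ∂u_i/∂x_i = α_i − x_i = 0, so x_i* = α_i.
NE contributions = (1, 1, 1); X = 3.
W^NE = (Σα)·X − ½Σα_i² = 3² − ½·3 = 7.5.
Planner sets x_i = Σα_j = 3 for every i, so X^SO = 3·3 = 9.
W^SO = (Σα)·X^SO − ½·3·(Σα)² = (3/2)·3² = 13.5.
Deadweight loss = W^SO − W^NE = 6.

6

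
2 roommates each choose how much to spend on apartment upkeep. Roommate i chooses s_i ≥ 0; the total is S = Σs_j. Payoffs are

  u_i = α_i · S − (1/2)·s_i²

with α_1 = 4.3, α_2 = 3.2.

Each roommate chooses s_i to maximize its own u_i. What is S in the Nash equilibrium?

7.5

Roommate i's FOC: ∂u_i/∂s_i = α_i − s_i = 0, so s_i* = α_i.
NE contributions = (4.3, 3.2); S = 7.5.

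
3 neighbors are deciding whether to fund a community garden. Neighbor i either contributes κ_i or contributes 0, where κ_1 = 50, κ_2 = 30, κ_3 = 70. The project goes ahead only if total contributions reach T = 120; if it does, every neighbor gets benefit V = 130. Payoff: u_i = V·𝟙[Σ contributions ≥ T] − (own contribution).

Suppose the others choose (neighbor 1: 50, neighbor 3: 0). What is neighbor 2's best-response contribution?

Others' total = 50. Even contributing 30 gives 80 < 120: no benefit either way.
Best response: 0.

0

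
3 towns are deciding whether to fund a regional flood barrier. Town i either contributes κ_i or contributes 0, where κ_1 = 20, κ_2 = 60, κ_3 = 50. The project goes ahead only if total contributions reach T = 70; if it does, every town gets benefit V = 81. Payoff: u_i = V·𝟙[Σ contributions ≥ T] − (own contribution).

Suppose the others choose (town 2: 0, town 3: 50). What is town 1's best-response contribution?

20

Others' total = 50. Contributing 20 brings total to 70 ≥ 70: gain V − κ_1 = 61.
Best response: 20.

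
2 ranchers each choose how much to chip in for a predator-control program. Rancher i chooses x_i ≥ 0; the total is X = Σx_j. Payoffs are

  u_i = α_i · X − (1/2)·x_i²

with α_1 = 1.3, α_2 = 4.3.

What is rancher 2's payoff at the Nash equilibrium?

14.835

Rancher i's FOC: ∂u_i/∂x_i = α_i − x_i = 0, so x_i* = α_i.
NE contributions = (1.3, 4.3); X = 5.6.
u_2 = α_2·X − ½·(x_2)² = 4.3·5.6 − ½·4.3² = 14.835.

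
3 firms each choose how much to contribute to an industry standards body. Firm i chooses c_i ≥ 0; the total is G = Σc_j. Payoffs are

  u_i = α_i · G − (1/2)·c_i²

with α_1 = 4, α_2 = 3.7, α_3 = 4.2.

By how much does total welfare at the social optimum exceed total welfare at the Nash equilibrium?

94.47

Firm i's FOC: ∂u_i/∂c_i = α_i − c_i = 0, so c_i* = α_i.
NE contributions = (4, 3.7, 4.2); G = 11.9.
W^NE = (Σα)·G − ½Σα_i² = 11.9² − ½·47.33 = 117.945.
Planner sets c_i = Σα_j = 11.9 for every i, so G^SO = 3·11.9 = 35.7.
W^SO = (Σα)·G^SO − ½·3·(Σα)² = (3/2)·11.9² = 212.415.
Deadweight loss = W^SO − W^NE = 94.47.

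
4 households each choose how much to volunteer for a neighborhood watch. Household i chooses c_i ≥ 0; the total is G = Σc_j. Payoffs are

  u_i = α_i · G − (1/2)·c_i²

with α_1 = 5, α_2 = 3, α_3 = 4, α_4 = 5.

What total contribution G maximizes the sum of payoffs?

68

Planner FOC: ∂(Σu_j)/∂c_i = (Σα_j) − c_i = 0, so c_i^SO = Σα_j = 17 for every i; G^SO = 68.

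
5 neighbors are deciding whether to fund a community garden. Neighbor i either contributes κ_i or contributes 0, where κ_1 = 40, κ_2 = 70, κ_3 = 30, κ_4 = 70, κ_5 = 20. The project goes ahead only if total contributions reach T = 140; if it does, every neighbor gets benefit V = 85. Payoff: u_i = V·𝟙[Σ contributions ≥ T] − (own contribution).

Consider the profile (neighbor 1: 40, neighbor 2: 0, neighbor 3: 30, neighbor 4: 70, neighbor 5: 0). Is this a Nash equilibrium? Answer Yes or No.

Yes

Total = 140 ≥ 140: provided.
Neighbor 1 (pledges 40, payoff 45): dropping to 0 → total 100, payoff 0. No gain.
Neighbor 2 (pledges 0, payoff 85): pledging 70 → total 210, payoff 15. No gain.
Neighbor 3 (pledges 30, payoff 55): dropping to 0 → total 110, payoff 0. No gain.
Neighbor 4 (pledges 70, payoff 15): dropping to 0 → total 70, payoff 0. No gain.
Neighbor 5 (pledges 0, payoff 85): pledging 20 → total 160, payoff 65. No gain.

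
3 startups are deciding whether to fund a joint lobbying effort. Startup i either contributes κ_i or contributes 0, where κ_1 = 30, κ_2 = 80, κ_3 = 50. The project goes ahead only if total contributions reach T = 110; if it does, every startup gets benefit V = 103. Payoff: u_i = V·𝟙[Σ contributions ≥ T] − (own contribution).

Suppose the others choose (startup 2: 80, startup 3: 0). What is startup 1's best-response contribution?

Others' total = 80. Contributing 30 brings total to 110 ≥ 110: gain V − κ_1 = 73.
Best response: 30.

30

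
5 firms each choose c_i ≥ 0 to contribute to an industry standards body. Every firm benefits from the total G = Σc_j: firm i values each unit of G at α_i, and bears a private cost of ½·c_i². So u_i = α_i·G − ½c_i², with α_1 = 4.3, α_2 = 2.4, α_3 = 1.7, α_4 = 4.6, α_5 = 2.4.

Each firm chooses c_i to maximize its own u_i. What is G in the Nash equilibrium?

Firm i's FOC: ∂u_i/∂c_i = α_i − c_i = 0, so c_i* = α_i.
NE contributions = (4.3, 2.4, 1.7, 4.6, 2.4); G = 15.4.

15.4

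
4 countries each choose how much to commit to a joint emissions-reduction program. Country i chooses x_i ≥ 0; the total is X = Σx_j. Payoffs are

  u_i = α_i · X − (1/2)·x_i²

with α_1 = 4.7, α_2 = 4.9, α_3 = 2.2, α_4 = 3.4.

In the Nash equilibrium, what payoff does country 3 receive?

Country i's FOC: ∂u_i/∂x_i = α_i − x_i = 0, so x_i* = α_i.
NE contributions = (4.7, 4.9, 2.2, 3.4); X = 15.2.
u_3 = α_3·X − ½·(x_3)² = 2.2·15.2 − ½·2.2² = 31.02.

31.02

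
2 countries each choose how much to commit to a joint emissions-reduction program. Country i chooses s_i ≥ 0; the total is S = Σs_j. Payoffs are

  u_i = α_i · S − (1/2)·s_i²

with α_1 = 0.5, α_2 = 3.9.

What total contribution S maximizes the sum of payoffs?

8.8

Planner FOC: ∂(Σu_j)/∂s_i = (Σα_j) − s_i = 0, so s_i^SO = Σα_j = 4.4 for every i; S^SO = 8.8.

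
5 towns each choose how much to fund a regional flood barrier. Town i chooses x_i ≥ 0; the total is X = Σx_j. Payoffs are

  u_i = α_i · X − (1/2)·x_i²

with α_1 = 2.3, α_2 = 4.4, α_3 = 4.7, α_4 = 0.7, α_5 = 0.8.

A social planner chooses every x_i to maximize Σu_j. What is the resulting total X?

64.5

Planner FOC: ∂(Σu_j)/∂x_i = (Σα_j) − x_i = 0, so x_i^SO = Σα_j = 12.9 for every i; X^SO = 64.5.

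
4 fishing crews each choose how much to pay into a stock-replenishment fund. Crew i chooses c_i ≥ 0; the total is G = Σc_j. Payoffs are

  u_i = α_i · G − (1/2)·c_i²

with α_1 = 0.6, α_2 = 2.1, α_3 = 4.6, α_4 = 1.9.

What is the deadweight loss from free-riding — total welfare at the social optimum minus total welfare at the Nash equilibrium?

Crew i's FOC: ∂u_i/∂c_i = α_i − c_i = 0, so c_i* = α_i.
NE contributions = (0.6, 2.1, 4.6, 1.9); G = 9.2.
W^NE = (Σα)·G − ½Σα_i² = 9.2² − ½·29.54 = 69.87.
Planner sets c_i = Σα_j = 9.2 for every i, so G^SO = 4·9.2 = 36.8.
W^SO = (Σα)·G^SO − ½·4·(Σα)² = (4/2)·9.2² = 169.28.
Deadweight loss = W^SO − W^NE = 99.41.

99.41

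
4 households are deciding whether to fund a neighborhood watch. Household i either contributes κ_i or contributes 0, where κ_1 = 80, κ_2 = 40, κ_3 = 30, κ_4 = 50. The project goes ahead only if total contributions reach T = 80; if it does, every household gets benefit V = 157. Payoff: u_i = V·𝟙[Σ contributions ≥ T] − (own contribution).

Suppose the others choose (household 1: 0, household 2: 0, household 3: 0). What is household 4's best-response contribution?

Others' total = 0. Even contributing 50 gives 50 < 80: no benefit either way.
Best response: 0.

0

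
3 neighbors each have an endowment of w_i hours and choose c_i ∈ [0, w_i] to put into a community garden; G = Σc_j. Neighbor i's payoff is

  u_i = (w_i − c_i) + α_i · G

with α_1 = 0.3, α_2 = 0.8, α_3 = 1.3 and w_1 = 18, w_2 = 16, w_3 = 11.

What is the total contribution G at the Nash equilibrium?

∂u_i/∂c_i = α_i − 1, so neighbor i contributes w_i if α_i > 1, else 0.
α_i > 1 for i ∈ {3}; NE contributions (0, 0, 11), G = 11.

11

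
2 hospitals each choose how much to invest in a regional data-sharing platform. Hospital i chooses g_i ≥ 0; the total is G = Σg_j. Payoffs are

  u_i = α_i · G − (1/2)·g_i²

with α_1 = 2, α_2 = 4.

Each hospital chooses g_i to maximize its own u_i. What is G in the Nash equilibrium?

Hospital i's FOC: ∂u_i/∂g_i = α_i − g_i = 0, so g_i* = α_i.
NE contributions = (2, 4); G = 6.

6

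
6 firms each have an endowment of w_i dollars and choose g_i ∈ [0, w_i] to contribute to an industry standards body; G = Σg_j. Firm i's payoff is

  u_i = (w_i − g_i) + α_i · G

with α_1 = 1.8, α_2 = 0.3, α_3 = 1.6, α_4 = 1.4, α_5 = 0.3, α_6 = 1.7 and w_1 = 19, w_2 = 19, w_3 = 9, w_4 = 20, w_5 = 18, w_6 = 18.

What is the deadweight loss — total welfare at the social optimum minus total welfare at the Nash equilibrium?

225.7

∂u_i/∂g_i = α_i − 1, so firm i contributes w_i if α_i > 1, else 0.
α_i > 1 for i ∈ {1, 3, 4, 6}; NE contributions (19, 0, 9, 20, 0, 18), G = 66.
W^NE = Σw_i − G^NE + (Σα_i)·G^NE = 103 + 6.1·66 = 505.6.
Planner: ∂(Σu_j)/∂g_i = Σα_j − 1 = 6.1 > 0, so everyone contributes w_i; G^SO = 103, W^SO = 103 + 6.1·103 = 731.3.
Deadweight loss = 225.7.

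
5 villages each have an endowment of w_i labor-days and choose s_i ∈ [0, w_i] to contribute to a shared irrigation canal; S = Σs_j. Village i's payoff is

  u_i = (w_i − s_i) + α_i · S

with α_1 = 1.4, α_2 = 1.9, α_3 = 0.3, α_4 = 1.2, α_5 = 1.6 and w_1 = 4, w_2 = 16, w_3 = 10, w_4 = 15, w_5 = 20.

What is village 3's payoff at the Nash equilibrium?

∂u_i/∂s_i = α_i − 1, so village i contributes w_i if α_i > 1, else 0.
α_i > 1 for i ∈ {1, 2, 4, 5}; NE contributions (4, 16, 0, 15, 20), S = 55.
u_3 = (10 − 0) + 0.3·55 = 26.5.

26.5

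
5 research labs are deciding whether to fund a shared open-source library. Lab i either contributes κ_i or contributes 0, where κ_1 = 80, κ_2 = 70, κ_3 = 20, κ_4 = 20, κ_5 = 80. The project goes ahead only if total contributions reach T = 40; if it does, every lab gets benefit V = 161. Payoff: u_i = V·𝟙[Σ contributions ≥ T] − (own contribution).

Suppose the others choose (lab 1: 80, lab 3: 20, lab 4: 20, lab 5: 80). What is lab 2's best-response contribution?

0

Others' total = 200 ≥ 40; contributing adds cost 70 for no extra benefit.
Best response: 0.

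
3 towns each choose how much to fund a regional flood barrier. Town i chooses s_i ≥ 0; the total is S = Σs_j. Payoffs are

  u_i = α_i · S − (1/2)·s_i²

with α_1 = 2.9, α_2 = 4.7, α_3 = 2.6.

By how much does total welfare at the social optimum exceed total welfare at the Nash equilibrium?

70.65

Town i's FOC: ∂u_i/∂s_i = α_i − s_i = 0, so s_i* = α_i.
NE contributions = (2.9, 4.7, 2.6); S = 10.2.
W^NE = (Σα)·S − ½Σα_i² = 10.2² − ½·37.26 = 85.41.
Planner sets s_i = Σα_j = 10.2 for every i, so S^SO = 3·10.2 = 30.6.
W^SO = (Σα)·S^SO − ½·3·(Σα)² = (3/2)·10.2² = 156.06.
Deadweight loss = W^SO − W^NE = 70.65.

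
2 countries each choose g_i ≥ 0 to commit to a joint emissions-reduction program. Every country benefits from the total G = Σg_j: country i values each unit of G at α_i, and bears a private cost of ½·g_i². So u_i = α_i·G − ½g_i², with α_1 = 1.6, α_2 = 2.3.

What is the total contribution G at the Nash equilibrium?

Country i's FOC: ∂u_i/∂g_i = α_i − g_i = 0, so g_i* = α_i.
NE contributions = (1.6, 2.3); G = 3.9.

3.9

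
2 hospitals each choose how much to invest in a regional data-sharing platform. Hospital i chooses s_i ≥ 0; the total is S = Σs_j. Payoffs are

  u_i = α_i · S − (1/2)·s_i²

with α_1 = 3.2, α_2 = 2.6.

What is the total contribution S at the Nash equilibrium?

5.8

Hospital i's FOC: ∂u_i/∂s_i = α_i − s_i = 0, so s_i* = α_i.
NE contributions = (3.2, 2.6); S = 5.8.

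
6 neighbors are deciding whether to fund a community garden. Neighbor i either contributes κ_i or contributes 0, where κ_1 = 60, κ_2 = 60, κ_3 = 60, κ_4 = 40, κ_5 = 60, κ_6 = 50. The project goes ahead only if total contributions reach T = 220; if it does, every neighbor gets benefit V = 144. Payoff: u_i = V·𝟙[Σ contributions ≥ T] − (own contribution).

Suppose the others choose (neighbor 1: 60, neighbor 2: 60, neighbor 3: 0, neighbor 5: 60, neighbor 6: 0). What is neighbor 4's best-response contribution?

Others' total = 180. Contributing 40 brings total to 220 ≥ 220: gain V − κ_4 = 104.
Best response: 40.

40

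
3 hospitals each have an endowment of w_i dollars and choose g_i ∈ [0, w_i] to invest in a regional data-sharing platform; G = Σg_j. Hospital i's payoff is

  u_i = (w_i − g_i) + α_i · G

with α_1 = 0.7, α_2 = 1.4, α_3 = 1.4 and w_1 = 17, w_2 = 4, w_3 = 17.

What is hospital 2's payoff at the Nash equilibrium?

∂u_i/∂g_i = α_i − 1, so hospital i contributes w_i if α_i > 1, else 0.
α_i > 1 for i ∈ {2, 3}; NE contributions (0, 4, 17), G = 21.
u_2 = (4 − 4) + 1.4·21 = 29.4.

29.4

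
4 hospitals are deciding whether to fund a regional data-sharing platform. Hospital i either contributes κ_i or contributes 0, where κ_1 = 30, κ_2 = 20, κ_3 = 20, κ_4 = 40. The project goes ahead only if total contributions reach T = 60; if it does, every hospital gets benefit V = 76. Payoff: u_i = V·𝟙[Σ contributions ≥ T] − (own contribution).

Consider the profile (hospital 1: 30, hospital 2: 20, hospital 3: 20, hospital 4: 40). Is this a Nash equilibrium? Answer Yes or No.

No

Total = 110 ≥ 60: provided.
Hospital 1 (pledges 30, payoff 46): dropping to 0 → total 80, payoff 76. Profitable deviation.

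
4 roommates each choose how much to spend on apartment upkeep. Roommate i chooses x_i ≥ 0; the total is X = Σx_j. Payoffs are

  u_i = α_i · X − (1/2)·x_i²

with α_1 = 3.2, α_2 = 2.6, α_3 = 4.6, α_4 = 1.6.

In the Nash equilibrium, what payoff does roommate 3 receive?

44.62

Roommate i's FOC: ∂u_i/∂x_i = α_i − x_i = 0, so x_i* = α_i.
NE contributions = (3.2, 2.6, 4.6, 1.6); X = 12.
u_3 = α_3·X − ½·(x_3)² = 4.6·12 − ½·4.6² = 44.62.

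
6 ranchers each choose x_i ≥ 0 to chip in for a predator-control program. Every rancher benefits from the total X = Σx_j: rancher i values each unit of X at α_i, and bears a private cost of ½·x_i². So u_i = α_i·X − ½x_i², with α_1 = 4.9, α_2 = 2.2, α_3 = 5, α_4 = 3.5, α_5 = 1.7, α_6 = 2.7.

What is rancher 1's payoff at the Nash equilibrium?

Rancher i's FOC: ∂u_i/∂x_i = α_i − x_i = 0, so x_i* = α_i.
NE contributions = (4.9, 2.2, 5, 3.5, 1.7, 2.7); X = 20.
u_1 = α_1·X − ½·(x_1)² = 4.9·20 − ½·4.9² = 85.995.

85.995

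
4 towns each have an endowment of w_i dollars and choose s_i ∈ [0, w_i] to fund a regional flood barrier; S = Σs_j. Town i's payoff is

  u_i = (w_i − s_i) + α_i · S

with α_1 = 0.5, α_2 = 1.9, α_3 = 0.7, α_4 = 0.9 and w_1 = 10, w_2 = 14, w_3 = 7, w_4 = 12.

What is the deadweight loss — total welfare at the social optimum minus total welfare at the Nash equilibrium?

∂u_i/∂s_i = α_i − 1, so town i contributes w_i if α_i > 1, else 0.
α_i > 1 for i ∈ {2}; NE contributions (0, 14, 0, 0), S = 14.
W^NE = Σw_i − S^NE + (Σα_i)·S^NE = 43 + 3·14 = 85.
Planner: ∂(Σu_j)/∂s_i = Σα_j − 1 = 3 > 0, so everyone contributes w_i; S^SO = 43, W^SO = 43 + 3·43 = 172.
Deadweight loss = 87.

87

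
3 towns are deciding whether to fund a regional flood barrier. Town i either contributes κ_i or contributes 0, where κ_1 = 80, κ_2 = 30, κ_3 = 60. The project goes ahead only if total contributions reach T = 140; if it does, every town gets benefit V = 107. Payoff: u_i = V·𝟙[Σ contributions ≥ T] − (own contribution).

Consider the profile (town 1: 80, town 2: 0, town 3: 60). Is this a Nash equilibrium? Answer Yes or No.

Total = 140 ≥ 140: provided.
Town 1 (pledges 80, payoff 27): dropping to 0 → total 60, payoff 0. No gain.
Town 2 (pledges 0, payoff 107): pledging 30 → total 170, payoff 77. No gain.
Town 3 (pledges 60, payoff 47): dropping to 0 → total 80, payoff 0. No gain.

Yes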